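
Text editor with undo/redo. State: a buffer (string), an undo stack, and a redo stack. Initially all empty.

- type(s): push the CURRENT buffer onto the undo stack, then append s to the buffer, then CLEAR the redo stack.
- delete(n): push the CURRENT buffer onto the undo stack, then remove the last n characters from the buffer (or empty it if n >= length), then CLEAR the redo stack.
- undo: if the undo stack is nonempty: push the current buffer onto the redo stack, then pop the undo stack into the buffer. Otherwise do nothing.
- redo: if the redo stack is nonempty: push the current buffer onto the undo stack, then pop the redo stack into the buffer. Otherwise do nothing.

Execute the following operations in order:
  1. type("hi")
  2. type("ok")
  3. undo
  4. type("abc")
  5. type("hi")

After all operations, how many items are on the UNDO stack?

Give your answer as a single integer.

Answer: 3

Derivation:
After op 1 (type): buf='hi' undo_depth=1 redo_depth=0
After op 2 (type): buf='hiok' undo_depth=2 redo_depth=0
After op 3 (undo): buf='hi' undo_depth=1 redo_depth=1
After op 4 (type): buf='hiabc' undo_depth=2 redo_depth=0
After op 5 (type): buf='hiabchi' undo_depth=3 redo_depth=0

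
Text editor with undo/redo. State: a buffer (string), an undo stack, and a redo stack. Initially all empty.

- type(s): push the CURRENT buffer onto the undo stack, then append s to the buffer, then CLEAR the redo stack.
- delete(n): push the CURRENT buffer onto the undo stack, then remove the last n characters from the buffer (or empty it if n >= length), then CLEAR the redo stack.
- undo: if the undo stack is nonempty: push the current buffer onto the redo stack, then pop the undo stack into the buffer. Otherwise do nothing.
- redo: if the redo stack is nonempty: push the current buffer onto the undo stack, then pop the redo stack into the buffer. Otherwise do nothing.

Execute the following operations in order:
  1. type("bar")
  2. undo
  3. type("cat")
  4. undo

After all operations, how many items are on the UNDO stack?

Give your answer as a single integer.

After op 1 (type): buf='bar' undo_depth=1 redo_depth=0
After op 2 (undo): buf='(empty)' undo_depth=0 redo_depth=1
After op 3 (type): buf='cat' undo_depth=1 redo_depth=0
After op 4 (undo): buf='(empty)' undo_depth=0 redo_depth=1

Answer: 0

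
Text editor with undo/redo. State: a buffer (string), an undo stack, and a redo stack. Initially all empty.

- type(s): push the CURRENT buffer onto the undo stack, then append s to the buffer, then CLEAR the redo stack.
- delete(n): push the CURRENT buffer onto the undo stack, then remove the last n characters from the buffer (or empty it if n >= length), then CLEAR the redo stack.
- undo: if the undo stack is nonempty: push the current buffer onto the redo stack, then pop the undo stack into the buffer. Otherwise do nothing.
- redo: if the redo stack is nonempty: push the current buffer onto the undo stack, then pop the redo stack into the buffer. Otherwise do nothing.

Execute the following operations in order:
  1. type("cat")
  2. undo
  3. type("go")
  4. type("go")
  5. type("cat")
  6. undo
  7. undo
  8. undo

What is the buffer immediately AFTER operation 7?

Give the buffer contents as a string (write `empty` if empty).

After op 1 (type): buf='cat' undo_depth=1 redo_depth=0
After op 2 (undo): buf='(empty)' undo_depth=0 redo_depth=1
After op 3 (type): buf='go' undo_depth=1 redo_depth=0
After op 4 (type): buf='gogo' undo_depth=2 redo_depth=0
After op 5 (type): buf='gogocat' undo_depth=3 redo_depth=0
After op 6 (undo): buf='gogo' undo_depth=2 redo_depth=1
After op 7 (undo): buf='go' undo_depth=1 redo_depth=2

Answer: go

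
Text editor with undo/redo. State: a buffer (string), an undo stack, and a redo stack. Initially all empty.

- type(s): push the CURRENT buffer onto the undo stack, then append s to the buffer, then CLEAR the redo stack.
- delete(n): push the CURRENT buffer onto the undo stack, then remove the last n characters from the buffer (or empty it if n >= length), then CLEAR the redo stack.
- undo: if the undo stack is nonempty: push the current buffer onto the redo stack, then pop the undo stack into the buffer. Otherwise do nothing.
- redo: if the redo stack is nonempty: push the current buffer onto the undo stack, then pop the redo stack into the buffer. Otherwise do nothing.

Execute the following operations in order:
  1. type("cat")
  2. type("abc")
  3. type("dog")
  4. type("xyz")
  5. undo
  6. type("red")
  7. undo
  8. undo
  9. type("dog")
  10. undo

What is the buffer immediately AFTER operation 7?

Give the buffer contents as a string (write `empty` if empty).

After op 1 (type): buf='cat' undo_depth=1 redo_depth=0
After op 2 (type): buf='catabc' undo_depth=2 redo_depth=0
After op 3 (type): buf='catabcdog' undo_depth=3 redo_depth=0
After op 4 (type): buf='catabcdogxyz' undo_depth=4 redo_depth=0
After op 5 (undo): buf='catabcdog' undo_depth=3 redo_depth=1
After op 6 (type): buf='catabcdogred' undo_depth=4 redo_depth=0
After op 7 (undo): buf='catabcdog' undo_depth=3 redo_depth=1

Answer: catabcdog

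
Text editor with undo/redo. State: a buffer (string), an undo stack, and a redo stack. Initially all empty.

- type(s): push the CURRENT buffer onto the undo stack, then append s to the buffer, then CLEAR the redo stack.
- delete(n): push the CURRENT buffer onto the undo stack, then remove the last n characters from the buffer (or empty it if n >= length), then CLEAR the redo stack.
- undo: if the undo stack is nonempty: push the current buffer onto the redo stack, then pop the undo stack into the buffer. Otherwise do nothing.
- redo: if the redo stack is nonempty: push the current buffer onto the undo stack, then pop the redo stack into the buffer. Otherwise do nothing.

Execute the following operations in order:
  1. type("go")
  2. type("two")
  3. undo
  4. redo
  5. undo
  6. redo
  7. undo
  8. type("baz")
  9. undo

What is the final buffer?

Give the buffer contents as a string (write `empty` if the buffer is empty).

Answer: go

Derivation:
After op 1 (type): buf='go' undo_depth=1 redo_depth=0
After op 2 (type): buf='gotwo' undo_depth=2 redo_depth=0
After op 3 (undo): buf='go' undo_depth=1 redo_depth=1
After op 4 (redo): buf='gotwo' undo_depth=2 redo_depth=0
After op 5 (undo): buf='go' undo_depth=1 redo_depth=1
After op 6 (redo): buf='gotwo' undo_depth=2 redo_depth=0
After op 7 (undo): buf='go' undo_depth=1 redo_depth=1
After op 8 (type): buf='gobaz' undo_depth=2 redo_depth=0
After op 9 (undo): buf='go' undo_depth=1 redo_depth=1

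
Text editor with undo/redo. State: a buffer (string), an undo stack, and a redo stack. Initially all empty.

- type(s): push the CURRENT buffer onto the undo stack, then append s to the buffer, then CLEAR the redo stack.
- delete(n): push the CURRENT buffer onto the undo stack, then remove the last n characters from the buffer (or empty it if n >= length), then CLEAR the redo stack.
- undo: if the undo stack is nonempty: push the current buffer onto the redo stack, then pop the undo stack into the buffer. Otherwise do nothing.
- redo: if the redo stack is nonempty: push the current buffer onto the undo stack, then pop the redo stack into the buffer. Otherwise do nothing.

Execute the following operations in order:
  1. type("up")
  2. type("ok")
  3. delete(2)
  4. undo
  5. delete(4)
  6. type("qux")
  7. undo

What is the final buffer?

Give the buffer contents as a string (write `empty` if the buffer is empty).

After op 1 (type): buf='up' undo_depth=1 redo_depth=0
After op 2 (type): buf='upok' undo_depth=2 redo_depth=0
After op 3 (delete): buf='up' undo_depth=3 redo_depth=0
After op 4 (undo): buf='upok' undo_depth=2 redo_depth=1
After op 5 (delete): buf='(empty)' undo_depth=3 redo_depth=0
After op 6 (type): buf='qux' undo_depth=4 redo_depth=0
After op 7 (undo): buf='(empty)' undo_depth=3 redo_depth=1

Answer: empty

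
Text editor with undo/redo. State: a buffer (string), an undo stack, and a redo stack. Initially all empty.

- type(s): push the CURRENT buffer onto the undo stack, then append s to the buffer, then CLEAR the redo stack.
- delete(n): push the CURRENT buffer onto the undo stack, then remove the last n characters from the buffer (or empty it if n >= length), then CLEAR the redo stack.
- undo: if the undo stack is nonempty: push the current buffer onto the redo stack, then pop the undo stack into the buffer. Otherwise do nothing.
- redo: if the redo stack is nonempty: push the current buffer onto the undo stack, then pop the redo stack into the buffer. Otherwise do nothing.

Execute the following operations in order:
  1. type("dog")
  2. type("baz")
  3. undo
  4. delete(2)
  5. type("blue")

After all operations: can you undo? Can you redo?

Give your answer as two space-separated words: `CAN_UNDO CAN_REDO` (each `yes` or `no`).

Answer: yes no

Derivation:
After op 1 (type): buf='dog' undo_depth=1 redo_depth=0
After op 2 (type): buf='dogbaz' undo_depth=2 redo_depth=0
After op 3 (undo): buf='dog' undo_depth=1 redo_depth=1
After op 4 (delete): buf='d' undo_depth=2 redo_depth=0
After op 5 (type): buf='dblue' undo_depth=3 redo_depth=0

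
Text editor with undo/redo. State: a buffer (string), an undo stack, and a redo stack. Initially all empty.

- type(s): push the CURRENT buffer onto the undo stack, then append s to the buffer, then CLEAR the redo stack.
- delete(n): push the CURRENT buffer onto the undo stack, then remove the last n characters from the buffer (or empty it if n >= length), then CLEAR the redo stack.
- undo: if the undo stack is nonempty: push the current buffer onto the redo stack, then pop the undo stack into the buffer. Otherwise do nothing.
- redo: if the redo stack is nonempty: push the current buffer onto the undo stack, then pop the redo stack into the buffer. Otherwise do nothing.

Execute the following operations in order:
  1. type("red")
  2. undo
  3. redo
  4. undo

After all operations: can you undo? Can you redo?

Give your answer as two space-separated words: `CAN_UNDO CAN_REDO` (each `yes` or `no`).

After op 1 (type): buf='red' undo_depth=1 redo_depth=0
After op 2 (undo): buf='(empty)' undo_depth=0 redo_depth=1
After op 3 (redo): buf='red' undo_depth=1 redo_depth=0
After op 4 (undo): buf='(empty)' undo_depth=0 redo_depth=1

Answer: no yes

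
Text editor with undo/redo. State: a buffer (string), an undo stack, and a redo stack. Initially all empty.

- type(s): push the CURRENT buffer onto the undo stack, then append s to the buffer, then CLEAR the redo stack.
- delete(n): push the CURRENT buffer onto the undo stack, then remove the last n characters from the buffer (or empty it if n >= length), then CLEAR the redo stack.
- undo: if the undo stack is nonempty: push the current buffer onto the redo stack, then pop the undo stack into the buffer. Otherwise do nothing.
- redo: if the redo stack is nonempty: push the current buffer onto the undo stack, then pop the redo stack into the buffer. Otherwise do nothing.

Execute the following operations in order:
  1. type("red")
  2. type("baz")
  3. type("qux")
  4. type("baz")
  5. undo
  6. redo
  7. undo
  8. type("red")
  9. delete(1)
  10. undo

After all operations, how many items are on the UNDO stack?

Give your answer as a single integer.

After op 1 (type): buf='red' undo_depth=1 redo_depth=0
After op 2 (type): buf='redbaz' undo_depth=2 redo_depth=0
After op 3 (type): buf='redbazqux' undo_depth=3 redo_depth=0
After op 4 (type): buf='redbazquxbaz' undo_depth=4 redo_depth=0
After op 5 (undo): buf='redbazqux' undo_depth=3 redo_depth=1
After op 6 (redo): buf='redbazquxbaz' undo_depth=4 redo_depth=0
After op 7 (undo): buf='redbazqux' undo_depth=3 redo_depth=1
After op 8 (type): buf='redbazquxred' undo_depth=4 redo_depth=0
After op 9 (delete): buf='redbazquxre' undo_depth=5 redo_depth=0
After op 10 (undo): buf='redbazquxred' undo_depth=4 redo_depth=1

Answer: 4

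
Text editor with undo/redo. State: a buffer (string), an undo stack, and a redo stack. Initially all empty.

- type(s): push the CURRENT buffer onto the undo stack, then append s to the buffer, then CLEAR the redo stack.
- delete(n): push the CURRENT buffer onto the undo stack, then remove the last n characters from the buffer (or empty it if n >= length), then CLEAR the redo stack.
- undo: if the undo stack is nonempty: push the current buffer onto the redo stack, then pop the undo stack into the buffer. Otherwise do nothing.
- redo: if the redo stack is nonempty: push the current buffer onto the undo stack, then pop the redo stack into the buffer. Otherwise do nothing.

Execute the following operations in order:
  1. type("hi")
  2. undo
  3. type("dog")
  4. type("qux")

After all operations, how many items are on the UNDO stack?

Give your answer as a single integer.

After op 1 (type): buf='hi' undo_depth=1 redo_depth=0
After op 2 (undo): buf='(empty)' undo_depth=0 redo_depth=1
After op 3 (type): buf='dog' undo_depth=1 redo_depth=0
After op 4 (type): buf='dogqux' undo_depth=2 redo_depth=0

Answer: 2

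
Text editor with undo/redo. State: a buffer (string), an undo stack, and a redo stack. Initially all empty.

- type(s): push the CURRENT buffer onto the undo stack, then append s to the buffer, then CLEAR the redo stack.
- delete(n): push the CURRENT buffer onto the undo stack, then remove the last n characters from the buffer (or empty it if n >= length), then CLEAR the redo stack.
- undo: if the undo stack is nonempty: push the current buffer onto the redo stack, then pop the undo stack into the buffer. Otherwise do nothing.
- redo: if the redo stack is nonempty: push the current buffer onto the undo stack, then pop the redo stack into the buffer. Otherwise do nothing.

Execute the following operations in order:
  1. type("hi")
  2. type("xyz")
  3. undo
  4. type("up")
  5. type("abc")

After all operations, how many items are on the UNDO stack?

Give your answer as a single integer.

After op 1 (type): buf='hi' undo_depth=1 redo_depth=0
After op 2 (type): buf='hixyz' undo_depth=2 redo_depth=0
After op 3 (undo): buf='hi' undo_depth=1 redo_depth=1
After op 4 (type): buf='hiup' undo_depth=2 redo_depth=0
After op 5 (type): buf='hiupabc' undo_depth=3 redo_depth=0

Answer: 3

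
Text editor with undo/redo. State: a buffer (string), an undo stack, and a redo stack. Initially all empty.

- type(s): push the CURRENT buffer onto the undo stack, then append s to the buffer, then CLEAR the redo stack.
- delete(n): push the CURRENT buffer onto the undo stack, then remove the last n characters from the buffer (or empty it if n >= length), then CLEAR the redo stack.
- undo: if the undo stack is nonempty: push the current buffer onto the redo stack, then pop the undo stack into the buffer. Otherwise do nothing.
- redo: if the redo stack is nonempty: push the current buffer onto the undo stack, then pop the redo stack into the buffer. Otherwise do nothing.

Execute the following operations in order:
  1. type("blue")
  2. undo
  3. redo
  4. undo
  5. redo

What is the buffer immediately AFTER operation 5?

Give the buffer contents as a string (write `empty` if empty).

Answer: blue

Derivation:
After op 1 (type): buf='blue' undo_depth=1 redo_depth=0
After op 2 (undo): buf='(empty)' undo_depth=0 redo_depth=1
After op 3 (redo): buf='blue' undo_depth=1 redo_depth=0
After op 4 (undo): buf='(empty)' undo_depth=0 redo_depth=1
After op 5 (redo): buf='blue' undo_depth=1 redo_depth=0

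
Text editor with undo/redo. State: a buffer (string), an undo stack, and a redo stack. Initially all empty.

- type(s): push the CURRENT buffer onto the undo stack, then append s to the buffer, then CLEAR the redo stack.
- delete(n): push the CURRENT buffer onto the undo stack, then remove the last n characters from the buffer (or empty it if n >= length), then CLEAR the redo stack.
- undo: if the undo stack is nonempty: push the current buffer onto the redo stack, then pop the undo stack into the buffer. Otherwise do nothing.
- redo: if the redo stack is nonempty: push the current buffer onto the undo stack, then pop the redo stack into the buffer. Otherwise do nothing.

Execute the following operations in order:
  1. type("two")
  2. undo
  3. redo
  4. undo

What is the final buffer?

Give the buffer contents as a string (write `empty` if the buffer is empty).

After op 1 (type): buf='two' undo_depth=1 redo_depth=0
After op 2 (undo): buf='(empty)' undo_depth=0 redo_depth=1
After op 3 (redo): buf='two' undo_depth=1 redo_depth=0
After op 4 (undo): buf='(empty)' undo_depth=0 redo_depth=1

Answer: empty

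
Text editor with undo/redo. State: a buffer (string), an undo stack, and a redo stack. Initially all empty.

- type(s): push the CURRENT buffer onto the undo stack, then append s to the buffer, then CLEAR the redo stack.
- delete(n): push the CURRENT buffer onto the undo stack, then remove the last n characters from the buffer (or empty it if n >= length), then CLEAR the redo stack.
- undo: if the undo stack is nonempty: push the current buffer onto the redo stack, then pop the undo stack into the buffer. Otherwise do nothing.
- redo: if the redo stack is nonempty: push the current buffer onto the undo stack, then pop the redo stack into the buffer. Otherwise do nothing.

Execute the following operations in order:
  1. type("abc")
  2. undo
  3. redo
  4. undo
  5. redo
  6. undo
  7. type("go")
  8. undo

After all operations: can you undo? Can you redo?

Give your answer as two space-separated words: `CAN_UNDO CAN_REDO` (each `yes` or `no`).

Answer: no yes

Derivation:
After op 1 (type): buf='abc' undo_depth=1 redo_depth=0
After op 2 (undo): buf='(empty)' undo_depth=0 redo_depth=1
After op 3 (redo): buf='abc' undo_depth=1 redo_depth=0
After op 4 (undo): buf='(empty)' undo_depth=0 redo_depth=1
After op 5 (redo): buf='abc' undo_depth=1 redo_depth=0
After op 6 (undo): buf='(empty)' undo_depth=0 redo_depth=1
After op 7 (type): buf='go' undo_depth=1 redo_depth=0
After op 8 (undo): buf='(empty)' undo_depth=0 redo_depth=1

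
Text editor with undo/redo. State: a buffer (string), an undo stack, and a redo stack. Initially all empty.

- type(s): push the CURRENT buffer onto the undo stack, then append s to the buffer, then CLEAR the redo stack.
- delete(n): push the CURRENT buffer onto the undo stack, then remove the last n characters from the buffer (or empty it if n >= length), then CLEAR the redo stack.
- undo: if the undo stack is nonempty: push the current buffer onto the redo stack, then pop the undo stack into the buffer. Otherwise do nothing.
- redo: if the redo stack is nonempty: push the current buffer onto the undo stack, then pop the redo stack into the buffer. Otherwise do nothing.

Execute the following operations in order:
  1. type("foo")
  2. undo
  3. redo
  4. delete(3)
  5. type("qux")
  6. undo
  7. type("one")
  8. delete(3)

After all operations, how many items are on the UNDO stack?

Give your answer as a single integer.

After op 1 (type): buf='foo' undo_depth=1 redo_depth=0
After op 2 (undo): buf='(empty)' undo_depth=0 redo_depth=1
After op 3 (redo): buf='foo' undo_depth=1 redo_depth=0
After op 4 (delete): buf='(empty)' undo_depth=2 redo_depth=0
After op 5 (type): buf='qux' undo_depth=3 redo_depth=0
After op 6 (undo): buf='(empty)' undo_depth=2 redo_depth=1
After op 7 (type): buf='one' undo_depth=3 redo_depth=0
After op 8 (delete): buf='(empty)' undo_depth=4 redo_depth=0

Answer: 4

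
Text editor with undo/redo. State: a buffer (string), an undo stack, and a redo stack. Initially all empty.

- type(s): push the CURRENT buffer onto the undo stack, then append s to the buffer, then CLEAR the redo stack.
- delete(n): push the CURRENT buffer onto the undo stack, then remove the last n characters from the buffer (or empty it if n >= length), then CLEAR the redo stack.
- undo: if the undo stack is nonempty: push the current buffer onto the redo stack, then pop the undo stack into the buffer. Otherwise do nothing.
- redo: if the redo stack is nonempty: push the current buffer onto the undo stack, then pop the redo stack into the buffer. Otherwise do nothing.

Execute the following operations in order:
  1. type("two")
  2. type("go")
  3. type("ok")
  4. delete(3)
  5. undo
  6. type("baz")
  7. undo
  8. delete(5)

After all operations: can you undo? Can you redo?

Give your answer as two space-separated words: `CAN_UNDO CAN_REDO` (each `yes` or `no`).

After op 1 (type): buf='two' undo_depth=1 redo_depth=0
After op 2 (type): buf='twogo' undo_depth=2 redo_depth=0
After op 3 (type): buf='twogook' undo_depth=3 redo_depth=0
After op 4 (delete): buf='twog' undo_depth=4 redo_depth=0
After op 5 (undo): buf='twogook' undo_depth=3 redo_depth=1
After op 6 (type): buf='twogookbaz' undo_depth=4 redo_depth=0
After op 7 (undo): buf='twogook' undo_depth=3 redo_depth=1
After op 8 (delete): buf='tw' undo_depth=4 redo_depth=0

Answer: yes no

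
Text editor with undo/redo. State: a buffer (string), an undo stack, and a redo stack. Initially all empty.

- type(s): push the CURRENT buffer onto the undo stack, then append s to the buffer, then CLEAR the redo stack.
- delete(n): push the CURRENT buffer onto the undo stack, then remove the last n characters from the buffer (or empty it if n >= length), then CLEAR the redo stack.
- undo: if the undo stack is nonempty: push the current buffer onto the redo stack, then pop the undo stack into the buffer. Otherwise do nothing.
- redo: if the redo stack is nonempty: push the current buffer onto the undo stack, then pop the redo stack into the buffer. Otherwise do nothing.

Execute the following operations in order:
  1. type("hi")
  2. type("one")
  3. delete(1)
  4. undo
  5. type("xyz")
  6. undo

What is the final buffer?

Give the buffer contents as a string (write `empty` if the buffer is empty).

After op 1 (type): buf='hi' undo_depth=1 redo_depth=0
After op 2 (type): buf='hione' undo_depth=2 redo_depth=0
After op 3 (delete): buf='hion' undo_depth=3 redo_depth=0
After op 4 (undo): buf='hione' undo_depth=2 redo_depth=1
After op 5 (type): buf='hionexyz' undo_depth=3 redo_depth=0
After op 6 (undo): buf='hione' undo_depth=2 redo_depth=1

Answer: hione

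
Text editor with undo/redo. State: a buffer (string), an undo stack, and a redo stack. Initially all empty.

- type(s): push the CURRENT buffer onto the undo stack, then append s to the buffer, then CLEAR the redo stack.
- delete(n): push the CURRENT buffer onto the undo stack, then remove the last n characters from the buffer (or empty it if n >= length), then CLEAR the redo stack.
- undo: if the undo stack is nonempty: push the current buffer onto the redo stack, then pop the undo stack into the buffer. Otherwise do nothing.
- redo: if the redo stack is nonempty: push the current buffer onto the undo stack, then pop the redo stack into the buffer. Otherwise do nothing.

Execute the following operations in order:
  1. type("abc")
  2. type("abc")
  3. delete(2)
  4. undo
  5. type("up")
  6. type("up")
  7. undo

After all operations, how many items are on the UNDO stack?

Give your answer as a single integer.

Answer: 3

Derivation:
After op 1 (type): buf='abc' undo_depth=1 redo_depth=0
After op 2 (type): buf='abcabc' undo_depth=2 redo_depth=0
After op 3 (delete): buf='abca' undo_depth=3 redo_depth=0
After op 4 (undo): buf='abcabc' undo_depth=2 redo_depth=1
After op 5 (type): buf='abcabcup' undo_depth=3 redo_depth=0
After op 6 (type): buf='abcabcupup' undo_depth=4 redo_depth=0
After op 7 (undo): buf='abcabcup' undo_depth=3 redo_depth=1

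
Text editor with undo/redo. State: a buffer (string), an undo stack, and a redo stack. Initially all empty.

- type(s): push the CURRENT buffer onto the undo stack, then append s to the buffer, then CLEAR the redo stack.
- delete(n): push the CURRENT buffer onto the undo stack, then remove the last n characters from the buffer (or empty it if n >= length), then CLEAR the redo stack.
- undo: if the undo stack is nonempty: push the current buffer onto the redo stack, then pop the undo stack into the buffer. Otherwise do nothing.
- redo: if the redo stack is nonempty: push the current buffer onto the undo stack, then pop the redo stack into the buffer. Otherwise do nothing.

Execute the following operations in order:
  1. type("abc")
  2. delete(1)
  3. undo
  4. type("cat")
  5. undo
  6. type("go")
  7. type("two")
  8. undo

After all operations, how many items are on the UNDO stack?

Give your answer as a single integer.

Answer: 2

Derivation:
After op 1 (type): buf='abc' undo_depth=1 redo_depth=0
After op 2 (delete): buf='ab' undo_depth=2 redo_depth=0
After op 3 (undo): buf='abc' undo_depth=1 redo_depth=1
After op 4 (type): buf='abccat' undo_depth=2 redo_depth=0
After op 5 (undo): buf='abc' undo_depth=1 redo_depth=1
After op 6 (type): buf='abcgo' undo_depth=2 redo_depth=0
After op 7 (type): buf='abcgotwo' undo_depth=3 redo_depth=0
After op 8 (undo): buf='abcgo' undo_depth=2 redo_depth=1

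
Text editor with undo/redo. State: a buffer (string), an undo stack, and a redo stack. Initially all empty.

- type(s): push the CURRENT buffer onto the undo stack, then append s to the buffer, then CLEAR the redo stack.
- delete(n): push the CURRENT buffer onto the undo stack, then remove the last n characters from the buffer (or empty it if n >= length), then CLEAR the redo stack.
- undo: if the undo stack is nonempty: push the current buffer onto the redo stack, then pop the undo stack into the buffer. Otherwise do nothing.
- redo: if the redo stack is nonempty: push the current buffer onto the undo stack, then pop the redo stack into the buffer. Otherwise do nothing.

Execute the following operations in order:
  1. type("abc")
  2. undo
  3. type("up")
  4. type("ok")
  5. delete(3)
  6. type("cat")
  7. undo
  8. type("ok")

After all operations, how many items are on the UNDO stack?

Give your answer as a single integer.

After op 1 (type): buf='abc' undo_depth=1 redo_depth=0
After op 2 (undo): buf='(empty)' undo_depth=0 redo_depth=1
After op 3 (type): buf='up' undo_depth=1 redo_depth=0
After op 4 (type): buf='upok' undo_depth=2 redo_depth=0
After op 5 (delete): buf='u' undo_depth=3 redo_depth=0
After op 6 (type): buf='ucat' undo_depth=4 redo_depth=0
After op 7 (undo): buf='u' undo_depth=3 redo_depth=1
After op 8 (type): buf='uok' undo_depth=4 redo_depth=0

Answer: 4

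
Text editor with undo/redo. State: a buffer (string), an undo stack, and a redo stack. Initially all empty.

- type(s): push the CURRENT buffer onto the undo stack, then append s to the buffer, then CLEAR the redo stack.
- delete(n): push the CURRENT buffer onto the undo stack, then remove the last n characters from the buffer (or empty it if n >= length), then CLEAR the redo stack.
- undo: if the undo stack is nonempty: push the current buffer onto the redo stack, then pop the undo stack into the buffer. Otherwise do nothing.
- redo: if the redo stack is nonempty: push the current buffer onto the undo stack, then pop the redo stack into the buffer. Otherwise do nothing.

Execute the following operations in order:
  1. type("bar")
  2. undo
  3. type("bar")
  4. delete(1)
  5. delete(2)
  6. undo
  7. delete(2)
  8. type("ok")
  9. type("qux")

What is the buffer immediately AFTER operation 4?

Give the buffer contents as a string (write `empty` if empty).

After op 1 (type): buf='bar' undo_depth=1 redo_depth=0
After op 2 (undo): buf='(empty)' undo_depth=0 redo_depth=1
After op 3 (type): buf='bar' undo_depth=1 redo_depth=0
After op 4 (delete): buf='ba' undo_depth=2 redo_depth=0

Answer: ba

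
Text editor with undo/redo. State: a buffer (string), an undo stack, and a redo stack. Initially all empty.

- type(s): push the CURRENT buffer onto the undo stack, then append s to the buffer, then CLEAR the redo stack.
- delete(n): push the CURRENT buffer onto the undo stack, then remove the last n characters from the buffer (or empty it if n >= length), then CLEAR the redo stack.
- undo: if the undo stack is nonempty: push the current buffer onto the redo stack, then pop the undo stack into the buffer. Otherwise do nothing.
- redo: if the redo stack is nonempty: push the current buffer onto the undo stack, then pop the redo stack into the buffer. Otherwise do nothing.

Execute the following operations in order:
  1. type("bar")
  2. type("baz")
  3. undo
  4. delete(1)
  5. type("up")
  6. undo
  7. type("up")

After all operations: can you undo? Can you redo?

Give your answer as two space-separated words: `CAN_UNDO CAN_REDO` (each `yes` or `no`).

After op 1 (type): buf='bar' undo_depth=1 redo_depth=0
After op 2 (type): buf='barbaz' undo_depth=2 redo_depth=0
After op 3 (undo): buf='bar' undo_depth=1 redo_depth=1
After op 4 (delete): buf='ba' undo_depth=2 redo_depth=0
After op 5 (type): buf='baup' undo_depth=3 redo_depth=0
After op 6 (undo): buf='ba' undo_depth=2 redo_depth=1
After op 7 (type): buf='baup' undo_depth=3 redo_depth=0

Answer: yes no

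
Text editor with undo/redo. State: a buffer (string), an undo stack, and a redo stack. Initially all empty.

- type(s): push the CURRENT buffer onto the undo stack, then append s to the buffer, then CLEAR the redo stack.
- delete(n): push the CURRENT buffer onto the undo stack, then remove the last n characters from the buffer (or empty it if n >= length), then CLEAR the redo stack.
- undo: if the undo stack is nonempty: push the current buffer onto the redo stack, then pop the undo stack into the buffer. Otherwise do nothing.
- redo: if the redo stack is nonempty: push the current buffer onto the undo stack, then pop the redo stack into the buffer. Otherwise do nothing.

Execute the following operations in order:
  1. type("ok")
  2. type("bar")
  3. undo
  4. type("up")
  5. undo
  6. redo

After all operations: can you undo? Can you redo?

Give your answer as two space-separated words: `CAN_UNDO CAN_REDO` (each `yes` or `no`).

After op 1 (type): buf='ok' undo_depth=1 redo_depth=0
After op 2 (type): buf='okbar' undo_depth=2 redo_depth=0
After op 3 (undo): buf='ok' undo_depth=1 redo_depth=1
After op 4 (type): buf='okup' undo_depth=2 redo_depth=0
After op 5 (undo): buf='ok' undo_depth=1 redo_depth=1
After op 6 (redo): buf='okup' undo_depth=2 redo_depth=0

Answer: yes no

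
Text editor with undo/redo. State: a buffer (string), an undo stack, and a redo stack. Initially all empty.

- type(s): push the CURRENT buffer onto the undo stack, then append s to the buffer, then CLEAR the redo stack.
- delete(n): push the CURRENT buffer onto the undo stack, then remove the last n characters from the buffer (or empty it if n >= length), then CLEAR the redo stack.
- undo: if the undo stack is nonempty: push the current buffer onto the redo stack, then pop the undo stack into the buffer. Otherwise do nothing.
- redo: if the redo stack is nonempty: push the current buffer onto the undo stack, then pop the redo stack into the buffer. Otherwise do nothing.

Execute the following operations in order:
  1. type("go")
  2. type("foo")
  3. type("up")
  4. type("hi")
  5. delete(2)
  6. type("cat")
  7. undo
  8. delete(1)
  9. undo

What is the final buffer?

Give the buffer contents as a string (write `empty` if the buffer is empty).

After op 1 (type): buf='go' undo_depth=1 redo_depth=0
After op 2 (type): buf='gofoo' undo_depth=2 redo_depth=0
After op 3 (type): buf='gofooup' undo_depth=3 redo_depth=0
After op 4 (type): buf='gofoouphi' undo_depth=4 redo_depth=0
After op 5 (delete): buf='gofooup' undo_depth=5 redo_depth=0
After op 6 (type): buf='gofooupcat' undo_depth=6 redo_depth=0
After op 7 (undo): buf='gofooup' undo_depth=5 redo_depth=1
After op 8 (delete): buf='gofoou' undo_depth=6 redo_depth=0
After op 9 (undo): buf='gofooup' undo_depth=5 redo_depth=1

Answer: gofooup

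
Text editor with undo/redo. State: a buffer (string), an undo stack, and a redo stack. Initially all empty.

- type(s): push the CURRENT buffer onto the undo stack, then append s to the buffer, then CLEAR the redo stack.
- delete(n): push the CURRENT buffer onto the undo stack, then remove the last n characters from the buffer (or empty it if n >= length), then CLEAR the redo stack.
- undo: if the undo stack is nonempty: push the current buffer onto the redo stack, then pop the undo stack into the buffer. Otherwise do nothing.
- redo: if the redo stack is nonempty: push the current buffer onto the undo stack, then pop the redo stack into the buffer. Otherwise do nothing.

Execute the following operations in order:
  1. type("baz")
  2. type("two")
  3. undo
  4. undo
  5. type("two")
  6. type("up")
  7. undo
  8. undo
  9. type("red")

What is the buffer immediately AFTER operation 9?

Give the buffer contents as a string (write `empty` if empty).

After op 1 (type): buf='baz' undo_depth=1 redo_depth=0
After op 2 (type): buf='baztwo' undo_depth=2 redo_depth=0
After op 3 (undo): buf='baz' undo_depth=1 redo_depth=1
After op 4 (undo): buf='(empty)' undo_depth=0 redo_depth=2
After op 5 (type): buf='two' undo_depth=1 redo_depth=0
After op 6 (type): buf='twoup' undo_depth=2 redo_depth=0
After op 7 (undo): buf='two' undo_depth=1 redo_depth=1
After op 8 (undo): buf='(empty)' undo_depth=0 redo_depth=2
After op 9 (type): buf='red' undo_depth=1 redo_depth=0

Answer: red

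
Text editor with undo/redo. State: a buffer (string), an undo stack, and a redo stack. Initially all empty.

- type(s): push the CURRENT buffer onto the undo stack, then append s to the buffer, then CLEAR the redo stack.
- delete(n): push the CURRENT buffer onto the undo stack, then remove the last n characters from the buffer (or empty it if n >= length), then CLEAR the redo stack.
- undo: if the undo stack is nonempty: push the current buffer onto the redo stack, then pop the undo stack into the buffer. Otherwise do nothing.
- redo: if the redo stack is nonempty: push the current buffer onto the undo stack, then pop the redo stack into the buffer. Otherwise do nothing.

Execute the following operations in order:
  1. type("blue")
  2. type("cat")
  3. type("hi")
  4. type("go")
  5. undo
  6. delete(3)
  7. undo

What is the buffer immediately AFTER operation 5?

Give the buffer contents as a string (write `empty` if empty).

Answer: bluecathi

Derivation:
After op 1 (type): buf='blue' undo_depth=1 redo_depth=0
After op 2 (type): buf='bluecat' undo_depth=2 redo_depth=0
After op 3 (type): buf='bluecathi' undo_depth=3 redo_depth=0
After op 4 (type): buf='bluecathigo' undo_depth=4 redo_depth=0
After op 5 (undo): buf='bluecathi' undo_depth=3 redo_depth=1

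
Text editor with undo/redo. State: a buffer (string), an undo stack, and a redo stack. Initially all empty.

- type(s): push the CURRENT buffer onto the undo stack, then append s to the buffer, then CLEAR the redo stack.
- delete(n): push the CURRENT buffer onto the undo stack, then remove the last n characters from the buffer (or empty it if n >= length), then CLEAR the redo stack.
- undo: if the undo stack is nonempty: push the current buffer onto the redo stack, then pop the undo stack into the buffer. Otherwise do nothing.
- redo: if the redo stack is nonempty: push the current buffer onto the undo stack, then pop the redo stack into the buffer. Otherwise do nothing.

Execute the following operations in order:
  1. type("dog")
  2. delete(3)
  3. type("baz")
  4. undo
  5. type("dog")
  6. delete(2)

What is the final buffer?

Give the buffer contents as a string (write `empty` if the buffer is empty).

After op 1 (type): buf='dog' undo_depth=1 redo_depth=0
After op 2 (delete): buf='(empty)' undo_depth=2 redo_depth=0
After op 3 (type): buf='baz' undo_depth=3 redo_depth=0
After op 4 (undo): buf='(empty)' undo_depth=2 redo_depth=1
After op 5 (type): buf='dog' undo_depth=3 redo_depth=0
After op 6 (delete): buf='d' undo_depth=4 redo_depth=0

Answer: d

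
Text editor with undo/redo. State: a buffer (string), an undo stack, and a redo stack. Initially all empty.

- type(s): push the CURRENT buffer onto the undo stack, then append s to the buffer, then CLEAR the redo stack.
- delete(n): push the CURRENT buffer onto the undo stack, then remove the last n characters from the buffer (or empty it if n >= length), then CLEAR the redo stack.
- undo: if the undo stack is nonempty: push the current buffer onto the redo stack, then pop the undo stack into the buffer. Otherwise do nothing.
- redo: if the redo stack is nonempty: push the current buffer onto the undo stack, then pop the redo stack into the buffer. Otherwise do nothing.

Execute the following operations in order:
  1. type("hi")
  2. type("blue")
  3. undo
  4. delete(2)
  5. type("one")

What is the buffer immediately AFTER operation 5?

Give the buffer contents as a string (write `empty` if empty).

Answer: one

Derivation:
After op 1 (type): buf='hi' undo_depth=1 redo_depth=0
After op 2 (type): buf='hiblue' undo_depth=2 redo_depth=0
After op 3 (undo): buf='hi' undo_depth=1 redo_depth=1
After op 4 (delete): buf='(empty)' undo_depth=2 redo_depth=0
After op 5 (type): buf='one' undo_depth=3 redo_depth=0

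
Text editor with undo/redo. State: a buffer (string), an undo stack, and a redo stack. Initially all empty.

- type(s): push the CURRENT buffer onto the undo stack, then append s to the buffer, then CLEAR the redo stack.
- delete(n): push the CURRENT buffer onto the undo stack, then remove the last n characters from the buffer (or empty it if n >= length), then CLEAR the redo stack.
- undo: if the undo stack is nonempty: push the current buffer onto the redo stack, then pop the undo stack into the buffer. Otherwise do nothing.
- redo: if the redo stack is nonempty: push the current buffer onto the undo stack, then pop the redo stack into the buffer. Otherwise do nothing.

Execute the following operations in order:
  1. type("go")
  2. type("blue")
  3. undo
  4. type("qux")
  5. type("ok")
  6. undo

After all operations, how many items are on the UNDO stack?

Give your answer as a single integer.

Answer: 2

Derivation:
After op 1 (type): buf='go' undo_depth=1 redo_depth=0
After op 2 (type): buf='goblue' undo_depth=2 redo_depth=0
After op 3 (undo): buf='go' undo_depth=1 redo_depth=1
After op 4 (type): buf='goqux' undo_depth=2 redo_depth=0
After op 5 (type): buf='goquxok' undo_depth=3 redo_depth=0
After op 6 (undo): buf='goqux' undo_depth=2 redo_depth=1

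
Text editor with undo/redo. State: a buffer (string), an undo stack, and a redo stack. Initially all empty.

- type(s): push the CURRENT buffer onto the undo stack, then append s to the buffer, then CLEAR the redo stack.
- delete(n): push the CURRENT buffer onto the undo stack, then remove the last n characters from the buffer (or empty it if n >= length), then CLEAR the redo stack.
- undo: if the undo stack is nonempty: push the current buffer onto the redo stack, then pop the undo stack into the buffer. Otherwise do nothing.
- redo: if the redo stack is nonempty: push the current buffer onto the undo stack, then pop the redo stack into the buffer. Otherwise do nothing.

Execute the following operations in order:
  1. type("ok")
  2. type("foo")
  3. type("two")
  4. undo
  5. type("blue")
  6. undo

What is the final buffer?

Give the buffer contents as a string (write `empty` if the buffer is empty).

After op 1 (type): buf='ok' undo_depth=1 redo_depth=0
After op 2 (type): buf='okfoo' undo_depth=2 redo_depth=0
After op 3 (type): buf='okfootwo' undo_depth=3 redo_depth=0
After op 4 (undo): buf='okfoo' undo_depth=2 redo_depth=1
After op 5 (type): buf='okfooblue' undo_depth=3 redo_depth=0
After op 6 (undo): buf='okfoo' undo_depth=2 redo_depth=1

Answer: okfoo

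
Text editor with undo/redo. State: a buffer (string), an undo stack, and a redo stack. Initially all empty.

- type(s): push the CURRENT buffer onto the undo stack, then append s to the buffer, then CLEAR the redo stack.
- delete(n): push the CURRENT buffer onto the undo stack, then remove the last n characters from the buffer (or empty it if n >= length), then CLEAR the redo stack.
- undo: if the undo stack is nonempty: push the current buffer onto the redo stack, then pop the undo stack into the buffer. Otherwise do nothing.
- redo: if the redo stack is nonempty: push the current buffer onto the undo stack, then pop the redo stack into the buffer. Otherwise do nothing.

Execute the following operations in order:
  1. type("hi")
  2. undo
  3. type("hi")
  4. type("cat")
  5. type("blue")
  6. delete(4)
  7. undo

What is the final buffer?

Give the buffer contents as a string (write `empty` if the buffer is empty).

Answer: hicatblue

Derivation:
After op 1 (type): buf='hi' undo_depth=1 redo_depth=0
After op 2 (undo): buf='(empty)' undo_depth=0 redo_depth=1
After op 3 (type): buf='hi' undo_depth=1 redo_depth=0
After op 4 (type): buf='hicat' undo_depth=2 redo_depth=0
After op 5 (type): buf='hicatblue' undo_depth=3 redo_depth=0
After op 6 (delete): buf='hicat' undo_depth=4 redo_depth=0
After op 7 (undo): buf='hicatblue' undo_depth=3 redo_depth=1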